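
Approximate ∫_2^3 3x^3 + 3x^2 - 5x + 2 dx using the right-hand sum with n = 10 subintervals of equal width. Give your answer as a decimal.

60.6425

Δx = (3 − 2)/10 = 0.1.
Right endpoints: 2.1, 2.2, 2.3, 2.4, 2.5, 2.6, 2.7, 2.8, 2.9, 3.
f(2.1) = 32.513, f(2.2) = 37.464, f(2.3) = 42.871, f(2.4) = 48.752, f(2.5) = 55.125, f(2.6) = 62.008, f(2.7) = 69.419, f(2.8) = 77.376, f(2.9) = 85.897, f(3) = 95.
Sum = Δx · [f(2.1) + f(2.2) + f(2.3) + ...].
Sum = 60.6425.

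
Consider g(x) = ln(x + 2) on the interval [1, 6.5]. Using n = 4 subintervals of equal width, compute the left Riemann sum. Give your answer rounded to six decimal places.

8.645077

Δx = (6.5 − 1)/4 = 1.375.
Left endpoints: 1, 2.375, 3.75, 5.125.
g(1) ≈ 1.098612, g(2.375) ≈ 1.475907, g(3.75) ≈ 1.749200, g(5.125) ≈ 1.963610.
Sum = Δx · [g(1) + g(2.375) + g(3.75) + g(5.125)].
Sum ≈ 8.645077.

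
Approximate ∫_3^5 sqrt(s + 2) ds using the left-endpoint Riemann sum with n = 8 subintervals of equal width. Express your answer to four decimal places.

Δs = (5 − 3)/8 = 0.25.
Left endpoints: 3, 3.25, 3.5, 3.75, 4, 4.25, 4.5, 4.75.
f(3) ≈ 2.2361, f(3.25) ≈ 2.2913, f(3.5) ≈ 2.3452, f(3.75) ≈ 2.3979, f(4) ≈ 2.4495, f(4.25) ≈ 2.5000, f(4.5) ≈ 2.5495, f(4.75) ≈ 2.5981.
Sum = Δs · [f(3) + f(3.25) + f(3.5) + ...].
Sum ≈ 4.8419.

4.8419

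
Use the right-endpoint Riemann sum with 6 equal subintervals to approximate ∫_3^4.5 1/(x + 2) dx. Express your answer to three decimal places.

0.257

Δx = (4.5 − 3)/6 = 0.25.
Right endpoints: 3.25, 3.5, 3.75, 4, 4.25, 4.5.
f(3.25) = 4/21, f(3.5) = 2/11, f(3.75) = 4/23, f(4) = 1/6, f(4.25) = 0.16, f(4.5) = 2/13.
Sum = Δx · [f(3.25) + f(3.5) + f(3.75) + ...].
Sum ≈ 0.257.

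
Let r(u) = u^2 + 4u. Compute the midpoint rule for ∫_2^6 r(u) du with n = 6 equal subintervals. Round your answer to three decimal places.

133.185

Δu = (6 − 2)/6 = 2/3.
Midpoints: 7/3, 3, 11/3, 13/3, 5, 17/3.
r(7/3) = 133/9, r(3) = 21, r(11/3) = 253/9, r(13/3) = 325/9, r(5) = 45, r(17/3) = 493/9.
Sum = Δu · [r(7/3) + r(3) + r(11/3) + ...].
Sum ≈ 133.185.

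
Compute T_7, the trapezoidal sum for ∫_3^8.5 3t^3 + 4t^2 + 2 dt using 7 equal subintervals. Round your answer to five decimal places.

Δt = (8.5 − 3)/7 = 11/14.
f(3) = 119, f(53/14) = 609423/2744, f(32/7) = 127662/343, f(75/14) = 1586113/2744, f(43/7) = 290979/343, f(97/14) = 3270411/2744, f(54/7) = 554726/343, f(8.5) = 2133.375.
T_7 = (Δt/2)·[f(t_0) + 2f(t_1) + ... + 2f(t_{6}) + f(t_7)].
Sum ≈ 4679.67921.

4679.67921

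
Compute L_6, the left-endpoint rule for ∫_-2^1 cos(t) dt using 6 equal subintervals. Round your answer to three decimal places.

Δt = (1 − (-2))/6 = 0.5.
Left endpoints: -2, -1.5, -1, -0.5, 0, 0.5.
f(-2) ≈ -0.416, f(-1.5) ≈ 0.071, f(-1) ≈ 0.540, f(-0.5) ≈ 0.878, f(0) ≈ 1.000, f(0.5) ≈ 0.878.
Sum = Δt · [f(-2) + f(-1.5) + f(-1) + ...].
Sum ≈ 1.475.

1.475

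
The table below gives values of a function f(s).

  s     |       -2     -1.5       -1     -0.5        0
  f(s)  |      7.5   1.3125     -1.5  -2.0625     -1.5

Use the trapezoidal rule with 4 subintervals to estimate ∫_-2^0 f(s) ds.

Δs = 0.5.
T_4 = (0.5/2)·[7.5 + 2·1.3125 + 2·(-1.5) + 2·(-2.0625) + (-1.5)] = 0.375.

0.375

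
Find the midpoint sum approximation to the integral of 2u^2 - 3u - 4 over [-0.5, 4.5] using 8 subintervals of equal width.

Δu = (4.5 − (-0.5))/8 = 0.625.
Midpoints: -0.1875, 0.4375, 1.0625, 1.6875, 2.3125, 2.9375, 3.5625, 4.1875.
f(-0.1875) = -3.3671875, f(0.4375) = -4.9296875, f(1.0625) = -4.9296875, f(1.6875) = -3.3671875, f(2.3125) = -0.2421875, f(2.9375) = 4.4453125, f(3.5625) = 10.6953125, f(4.1875) = 18.5078125.
Sum = Δu · [f(-0.1875) + f(0.4375) + f(1.0625) + ...].
Sum = 10.5078125.

10.5078125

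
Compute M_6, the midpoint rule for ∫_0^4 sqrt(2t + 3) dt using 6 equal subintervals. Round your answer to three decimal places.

Δt = (4 − 0)/6 = 2/3.
Midpoints: 1/3, 1, 5/3, 7/3, 3, 11/3.
f(1/3) ≈ 1.915, f(1) ≈ 2.236, f(5/3) ≈ 2.517, f(7/3) ≈ 2.769, f(3) ≈ 3.000, f(11/3) ≈ 3.215.
Sum = Δt · [f(1/3) + f(1) + f(5/3) + ...].
Sum ≈ 10.434.

10.434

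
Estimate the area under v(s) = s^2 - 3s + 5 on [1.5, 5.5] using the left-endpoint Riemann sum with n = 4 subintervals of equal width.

25

Δs = (5.5 − 1.5)/4 = 1.
Left endpoints: 1.5, 2.5, 3.5, 4.5.
v(1.5) = 2.75, v(2.5) = 3.75, v(3.5) = 6.75, v(4.5) = 11.75.
Sum = Δs · [v(1.5) + v(2.5) + v(3.5) + v(4.5)].
Sum = 25.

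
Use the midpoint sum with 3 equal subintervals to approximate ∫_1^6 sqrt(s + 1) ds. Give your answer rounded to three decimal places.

Δs = (6 − 1)/3 = 5/3.
Midpoints: 11/6, 3.5, 31/6.
f(11/6) ≈ 1.683, f(3.5) ≈ 2.121, f(31/6) ≈ 2.483.
Sum = Δs · [f(11/6) + f(3.5) + f(31/6)].
Sum ≈ 10.480.

10.480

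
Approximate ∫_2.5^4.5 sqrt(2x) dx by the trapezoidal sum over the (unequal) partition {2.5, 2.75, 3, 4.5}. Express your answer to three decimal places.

5.259

Subinterval widths: 0.25, 0.25, 1.5.
f(2.5) ≈ 2.236, f(2.75) ≈ 2.345, f(3) ≈ 2.449, f(4.5) ≈ 3.000.
On each subinterval the trapezoid contributes (Δx_i/2)·[f(x_{i-1}) + f(x_i)].
Sum ≈ 5.259.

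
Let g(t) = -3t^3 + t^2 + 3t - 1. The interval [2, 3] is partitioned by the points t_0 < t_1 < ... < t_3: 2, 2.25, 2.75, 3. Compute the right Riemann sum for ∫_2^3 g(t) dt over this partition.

-45.62890625

Subinterval widths: 0.25, 0.5, 0.25.
Right endpoints: 2.25, 2.75, 3.
g(2.25) = -23.359375, g(2.75) = -47.578125, g(3) = -64.
Sum = Σ Δt_i · g(t_i).
Sum = -45.62890625.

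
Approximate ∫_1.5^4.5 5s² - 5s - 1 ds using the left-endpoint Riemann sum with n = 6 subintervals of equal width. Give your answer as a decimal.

80.125

Δs = (4.5 − 1.5)/6 = 0.5.
Left endpoints: 1.5, 2, 2.5, 3, 3.5, 4.
f(1.5) = 2.75, f(2) = 9, f(2.5) = 17.75, f(3) = 29, f(3.5) = 42.75, f(4) = 59.
Sum = Δs · [f(1.5) + f(2) + f(2.5) + ...].
Sum = 80.125.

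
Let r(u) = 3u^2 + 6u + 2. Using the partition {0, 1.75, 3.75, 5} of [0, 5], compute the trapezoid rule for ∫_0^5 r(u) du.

Subinterval widths: 1.75, 2, 1.25.
r(0) = 2, r(1.75) = 21.6875, r(3.75) = 66.6875, r(5) = 107.
On each subinterval the trapezoid contributes (Δu_i/2)·[r(u_{i-1}) + r(u_i)].
Sum = 217.65625.

217.65625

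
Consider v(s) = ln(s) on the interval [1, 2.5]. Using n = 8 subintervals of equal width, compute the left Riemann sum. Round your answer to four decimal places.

Δs = (2.5 − 1)/8 = 0.1875.
Left endpoints: 1, 1.1875, 1.375, 1.5625, 1.75, 1.9375, 2.125, 2.3125.
v(1) ≈ 0.0000, v(1.1875) ≈ 0.1719, v(1.375) ≈ 0.3185, v(1.5625) ≈ 0.4463, v(1.75) ≈ 0.5596, v(1.9375) ≈ 0.6614, v(2.125) ≈ 0.7538, v(2.3125) ≈ 0.8383.
Sum = Δs · [v(1) + v(1.1875) + v(1.375) + ...].
Sum ≈ 0.7031.

0.7031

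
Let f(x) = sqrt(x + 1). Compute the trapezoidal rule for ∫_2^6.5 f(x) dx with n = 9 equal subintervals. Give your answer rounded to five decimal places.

10.22675

Δx = (6.5 − 2)/9 = 0.5.
f(2) ≈ 1.73205, f(2.5) ≈ 1.87083, f(3) ≈ 2.00000, f(3.5) ≈ 2.12132, f(4) ≈ 2.23607, f(4.5) ≈ 2.34521, f(5) ≈ 2.44949, f(5.5) ≈ 2.54951, f(6) ≈ 2.64575, f(6.5) ≈ 2.73861.
T_9 = (Δx/2)·[f(x_0) + 2f(x_1) + ... + 2f(x_{8}) + f(x_9)].
Sum ≈ 10.22675.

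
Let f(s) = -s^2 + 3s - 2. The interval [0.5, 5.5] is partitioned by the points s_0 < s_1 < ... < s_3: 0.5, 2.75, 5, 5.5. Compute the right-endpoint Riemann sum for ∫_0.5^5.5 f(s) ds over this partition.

Subinterval widths: 2.25, 2.25, 0.5.
Right endpoints: 2.75, 5, 5.5.
f(2.75) = -1.3125, f(5) = -12, f(5.5) = -15.75.
Sum = Σ Δs_i · f(s_i).
Sum = -37.828125.

-37.828125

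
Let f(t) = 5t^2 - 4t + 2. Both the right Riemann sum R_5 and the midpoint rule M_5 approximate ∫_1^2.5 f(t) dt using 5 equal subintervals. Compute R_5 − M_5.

R_5 = 20.025.
M_5 = 16.81875.
R_5 − M_5 = 3.20625.

3.20625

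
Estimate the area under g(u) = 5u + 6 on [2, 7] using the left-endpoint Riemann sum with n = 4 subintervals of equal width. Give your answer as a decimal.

126.875

Δu = (7 − 2)/4 = 1.25.
Left endpoints: 2, 3.25, 4.5, 5.75.
g(2) = 16, g(3.25) = 22.25, g(4.5) = 28.5, g(5.75) = 34.75.
Sum = Δu · [g(2) + g(3.25) + g(4.5) + g(5.75)].
Sum = 126.875.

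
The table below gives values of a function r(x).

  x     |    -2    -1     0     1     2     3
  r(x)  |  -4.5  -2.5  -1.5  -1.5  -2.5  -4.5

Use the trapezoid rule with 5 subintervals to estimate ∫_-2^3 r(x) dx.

Δx = 1.
T_5 = (1/2)·[(-4.5) + 2·(-2.5) + 2·(-1.5) + 2·(-1.5) + 2·(-2.5) + (-4.5)] = -12.5.

-12.5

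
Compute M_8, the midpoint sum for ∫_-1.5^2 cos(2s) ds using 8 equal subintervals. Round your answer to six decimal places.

-0.317886

Δs = (2 − (-1.5))/8 = 0.4375.
Midpoints: -1.28125, -0.84375, -0.40625, 0.03125, 0.46875, 0.90625, 1.34375, 1.78125.
f(-1.28125) ≈ -0.836960, f(-0.84375) ≈ -0.116439, f(-0.40625) ≈ 0.687686, f(0.03125) ≈ 0.998048, f(0.46875) ≈ 0.591805, f(0.90625) ≈ -0.239357, f(1.34375) ≈ -0.898659, f(1.78125) ≈ -0.912719.
Sum = Δs · [f(-1.28125) + f(-0.84375) + f(-0.40625) + ...].
Sum ≈ -0.317886.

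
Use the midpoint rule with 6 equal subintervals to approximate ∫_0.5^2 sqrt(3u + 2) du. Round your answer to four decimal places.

Δu = (2 − 0.5)/6 = 0.25.
Midpoints: 0.625, 0.875, 1.125, 1.375, 1.625, 1.875.
f(0.625) ≈ 1.9685, f(0.875) ≈ 2.1506, f(1.125) ≈ 2.3184, f(1.375) ≈ 2.4749, f(1.625) ≈ 2.6220, f(1.875) ≈ 2.7613.
Sum = Δu · [f(0.625) + f(0.875) + f(1.125) + ...].
Sum ≈ 3.5739.

3.5739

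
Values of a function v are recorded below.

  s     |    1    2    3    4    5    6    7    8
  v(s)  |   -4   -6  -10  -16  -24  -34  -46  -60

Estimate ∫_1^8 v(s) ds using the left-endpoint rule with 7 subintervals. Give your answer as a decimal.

-140

Δs = 1.
Sum = 1·[(-4) + (-6) + (-10) + (-16) + (-24) + (-34) + (-46)] = -140.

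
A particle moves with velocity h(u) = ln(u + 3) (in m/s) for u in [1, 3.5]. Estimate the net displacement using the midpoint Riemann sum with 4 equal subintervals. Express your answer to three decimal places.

Δu = (3.5 − 1)/4 = 0.625.
Midpoints: 1.3125, 1.9375, 2.5625, 3.1875.
h(1.3125) ≈ 1.462, h(1.9375) ≈ 1.597, h(2.5625) ≈ 1.716, h(3.1875) ≈ 1.823.
Sum = Δu · [h(1.3125) + h(1.9375) + h(2.5625) + h(3.1875)].
Sum ≈ 4.123.

4.123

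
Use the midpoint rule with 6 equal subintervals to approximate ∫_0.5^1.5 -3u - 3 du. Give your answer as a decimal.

-6

Δu = (1.5 − 0.5)/6 = 1/6.
Midpoints: 7/12, 0.75, 11/12, 13/12, 1.25, 17/12.
f(7/12) = -4.75, f(0.75) = -5.25, f(11/12) = -5.75, f(13/12) = -6.25, f(1.25) = -6.75, f(17/12) = -7.25.
Sum = Δu · [f(7/12) + f(0.75) + f(11/12) + ...].
Sum = -6.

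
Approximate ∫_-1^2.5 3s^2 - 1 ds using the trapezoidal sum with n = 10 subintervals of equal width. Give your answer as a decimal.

Δs = (2.5 − (-1))/10 = 0.35.
f(-1) = 2, f(-0.65) = 0.2675, f(-0.3) = -0.73, f(0.05) = -0.9925, f(0.4) = -0.52, f(0.75) = 0.6875, f(1.1) = 2.63, f(1.45) = 5.3075, f(1.8) = 8.72, f(2.15) = 12.8675, f(2.5) = 17.75.
T_10 = (Δs/2)·[f(s_0) + 2f(s_1) + ... + 2f(s_{9}) + f(s_10)].
Sum = 13.339375.

13.339375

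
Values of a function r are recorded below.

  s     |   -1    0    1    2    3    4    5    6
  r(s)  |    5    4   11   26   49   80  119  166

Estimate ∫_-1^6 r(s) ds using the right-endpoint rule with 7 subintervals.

Δs = 1.
Sum = 1·[4 + 11 + 26 + 49 + 80 + 119 + 166] = 455.

455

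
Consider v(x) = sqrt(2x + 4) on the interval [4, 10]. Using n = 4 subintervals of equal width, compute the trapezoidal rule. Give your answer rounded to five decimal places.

Δx = (10 − 4)/4 = 1.5.
v(4) ≈ 3.46410, v(5.5) ≈ 3.87298, v(7) ≈ 4.24264, v(8.5) ≈ 4.58258, v(10) ≈ 4.89898.
T_4 = (Δx/2)·[v(x_0) + 2v(x_1) + 2v(x_2) + 2v(x_3) + v(x_4)].
Sum ≈ 25.31961.

25.31961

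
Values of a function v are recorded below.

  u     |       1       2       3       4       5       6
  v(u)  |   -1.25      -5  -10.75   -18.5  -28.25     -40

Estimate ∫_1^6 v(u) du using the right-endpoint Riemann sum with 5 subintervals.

-102.5

Δu = 1.
Sum = 1·[(-5) + (-10.75) + (-18.5) + (-28.25) + (-40)] = -102.5.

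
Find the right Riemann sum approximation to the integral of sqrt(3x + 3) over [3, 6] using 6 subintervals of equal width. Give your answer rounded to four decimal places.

12.4252

Δx = (6 − 3)/6 = 0.5.
Right endpoints: 3.5, 4, 4.5, 5, 5.5, 6.
f(3.5) ≈ 3.6742, f(4) ≈ 3.8730, f(4.5) ≈ 4.0620, f(5) ≈ 4.2426, f(5.5) ≈ 4.4159, f(6) ≈ 4.5826.
Sum = Δx · [f(3.5) + f(4) + f(4.5) + ...].
Sum ≈ 12.4252.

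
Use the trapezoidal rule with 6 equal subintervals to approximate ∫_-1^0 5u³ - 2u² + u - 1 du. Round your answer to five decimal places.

Δu = (0 − (-1))/6 = 1/6.
f(-1) = -9, f(-5/6) = -1321/216, f(-2/3) = -109/27, f(-0.5) = -2.625, f(-1/3) = -47/27, f(-1/6) = -269/216, f(0) = -1.
T_6 = (Δu/2)·[f(u_0) + 2f(u_1) + ... + 2f(u_{5}) + f(u_6)].
Sum ≈ -3.46065.

-3.46065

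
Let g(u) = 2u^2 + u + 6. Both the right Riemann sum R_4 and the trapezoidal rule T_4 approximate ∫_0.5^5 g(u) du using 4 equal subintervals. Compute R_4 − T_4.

R_4 = 154.8984375.
T_4 = 124.5234375.
R_4 − T_4 = 30.375.

30.375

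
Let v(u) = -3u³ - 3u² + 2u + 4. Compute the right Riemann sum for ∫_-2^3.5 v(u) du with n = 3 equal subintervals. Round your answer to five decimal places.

Δu = (3.5 − (-2))/3 = 11/6.
Right endpoints: -1/6, 5/3, 3.5.
v(-1/6) = 259/72, v(5/3) = -134/9, v(3.5) = -154.375.
Sum = Δu · [v(-1/6) + v(5/3) + v(3.5)].
Sum ≈ -303.72222.

-303.72222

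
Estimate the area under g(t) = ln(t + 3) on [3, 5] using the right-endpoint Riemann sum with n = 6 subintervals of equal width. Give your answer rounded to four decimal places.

Δt = (5 − 3)/6 = 1/3.
Right endpoints: 10/3, 11/3, 4, 13/3, 14/3, 5.
g(10/3) ≈ 1.8458, g(11/3) ≈ 1.8971, g(4) ≈ 1.9459, g(13/3) ≈ 1.9924, g(14/3) ≈ 2.0369, g(5) ≈ 2.0794.
Sum = Δt · [g(10/3) + g(11/3) + g(4) + ...].
Sum ≈ 3.9325.

3.9325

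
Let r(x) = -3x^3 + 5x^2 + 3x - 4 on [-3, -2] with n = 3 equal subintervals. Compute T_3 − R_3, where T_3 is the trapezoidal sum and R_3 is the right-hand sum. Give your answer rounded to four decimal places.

13.1667

T_3 ≈ 69.425926.
R_3 ≈ 56.259259.
T_3 − R_3 ≈ 13.1667.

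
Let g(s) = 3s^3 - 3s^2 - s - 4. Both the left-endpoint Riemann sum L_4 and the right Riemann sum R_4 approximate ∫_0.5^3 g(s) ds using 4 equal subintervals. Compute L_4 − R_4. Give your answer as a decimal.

L_4 ≈ 5.3173828.
R_4 ≈ 37.7392578.
L_4 − R_4 = -32.421875.

-32.421875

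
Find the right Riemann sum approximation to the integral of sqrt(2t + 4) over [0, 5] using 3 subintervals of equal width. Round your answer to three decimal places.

16.193

Δt = (5 − 0)/3 = 5/3.
Right endpoints: 5/3, 10/3, 5.
f(5/3) ≈ 2.708, f(10/3) ≈ 3.266, f(5) ≈ 3.742.
Sum = Δt · [f(5/3) + f(10/3) + f(5)].
Sum ≈ 16.193.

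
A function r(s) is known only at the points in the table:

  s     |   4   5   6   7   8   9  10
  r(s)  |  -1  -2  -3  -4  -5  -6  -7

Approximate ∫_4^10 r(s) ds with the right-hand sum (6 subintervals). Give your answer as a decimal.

-27

Δs = 1.
Sum = 1·[(-2) + (-3) + (-4) + (-5) + (-6) + (-7)] = -27.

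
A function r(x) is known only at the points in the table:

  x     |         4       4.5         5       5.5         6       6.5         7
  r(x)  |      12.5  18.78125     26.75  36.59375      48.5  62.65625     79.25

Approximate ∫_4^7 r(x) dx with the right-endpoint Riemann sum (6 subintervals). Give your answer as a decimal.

Δx = 0.5.
Sum = 0.5·[18.78125 + 26.75 + 36.59375 + 48.5 + 62.65625 + 79.25] = 136.265625.

136.265625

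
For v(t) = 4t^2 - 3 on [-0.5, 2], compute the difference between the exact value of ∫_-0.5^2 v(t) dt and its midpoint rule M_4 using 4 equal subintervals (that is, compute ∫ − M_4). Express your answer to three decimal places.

0.326

Exact integral: ∫_-0.5^2 v(t) dt ≈ 3.33333.
M_4 = 3.0078125.
Error ≈ 3.33333 − 3.0078125 ≈ 0.326.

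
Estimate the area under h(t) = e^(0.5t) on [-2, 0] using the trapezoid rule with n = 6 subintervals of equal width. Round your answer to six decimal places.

1.267166

Δt = (0 − (-2))/6 = 1/3.
h(-2) ≈ 0.367879, h(-5/3) ≈ 0.434598, h(-4/3) ≈ 0.513417, h(-1) ≈ 0.606531, h(-2/3) ≈ 0.716531, h(-1/3) ≈ 0.846482, h(0) ≈ 1.000000.
T_6 = (Δt/2)·[h(t_0) + 2h(t_1) + ... + 2h(t_{5}) + h(t_6)].
Sum ≈ 1.267166.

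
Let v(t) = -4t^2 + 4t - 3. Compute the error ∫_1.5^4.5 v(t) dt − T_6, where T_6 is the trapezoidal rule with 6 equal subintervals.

0.5

Exact integral: ∫_1.5^4.5 v(t) dt = -90.
T_6 = -90.5.
Error = -90 − (-90.5) = 0.5.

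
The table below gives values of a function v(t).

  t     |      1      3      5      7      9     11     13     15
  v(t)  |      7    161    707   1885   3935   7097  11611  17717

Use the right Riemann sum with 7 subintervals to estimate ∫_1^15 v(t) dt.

86226

Δt = 2.
Sum = 2·[161 + 707 + 1885 + 3935 + 7097 + 11611 + 17717] = 86226.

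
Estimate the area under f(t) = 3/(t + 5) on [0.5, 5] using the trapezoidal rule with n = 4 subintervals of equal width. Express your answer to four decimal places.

1.8008

Δt = (5 − 0.5)/4 = 1.125.
f(0.5) = 6/11, f(1.625) = 24/53, f(2.75) = 12/31, f(3.875) = 24/71, f(5) = 0.3.
T_4 = (Δt/2)·[f(t_0) + 2f(t_1) + 2f(t_2) + 2f(t_3) + f(t_4)].
Sum ≈ 1.8008.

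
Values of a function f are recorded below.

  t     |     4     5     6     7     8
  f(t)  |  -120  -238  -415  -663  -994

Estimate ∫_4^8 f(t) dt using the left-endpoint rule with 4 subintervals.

Δt = 1.
Sum = 1·[(-120) + (-238) + (-415) + (-663)] = -1436.

-1436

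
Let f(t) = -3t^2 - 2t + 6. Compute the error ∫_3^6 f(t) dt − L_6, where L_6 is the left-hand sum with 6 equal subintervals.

-21.375

Exact integral: ∫_3^6 f(t) dt = -198.
L_6 = -176.625.
Error = -198 − (-176.625) = -21.375.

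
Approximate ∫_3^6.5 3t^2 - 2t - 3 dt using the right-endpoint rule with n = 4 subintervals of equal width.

Δt = (6.5 − 3)/4 = 0.875.
Right endpoints: 3.875, 4.75, 5.625, 6.5.
f(3.875) = 34.296875, f(4.75) = 55.1875, f(5.625) = 80.671875, f(6.5) = 110.75.
Sum = Δt · [f(3.875) + f(4.75) + f(5.625) + f(6.5)].
Sum = 245.79296875.

245.79296875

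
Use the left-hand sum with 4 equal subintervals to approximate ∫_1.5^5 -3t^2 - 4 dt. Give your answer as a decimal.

-107.10546875

Δt = (5 − 1.5)/4 = 0.875.
Left endpoints: 1.5, 2.375, 3.25, 4.125.
f(1.5) = -10.75, f(2.375) = -20.921875, f(3.25) = -35.6875, f(4.125) = -55.046875.
Sum = Δt · [f(1.5) + f(2.375) + f(3.25) + f(4.125)].
Sum = -107.10546875.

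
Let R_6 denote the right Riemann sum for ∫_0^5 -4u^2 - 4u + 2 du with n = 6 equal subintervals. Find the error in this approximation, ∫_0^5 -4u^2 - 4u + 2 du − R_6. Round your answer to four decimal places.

Exact integral: ∫_0^5 f(u) du ≈ -206.666667.
R_6 ≈ -258.981481.
Error ≈ -206.666667 − (-258.981481) ≈ 52.3148.

52.3148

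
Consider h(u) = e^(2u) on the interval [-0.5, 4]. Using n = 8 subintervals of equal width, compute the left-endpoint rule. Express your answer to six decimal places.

Δu = (4 − (-0.5))/8 = 0.5625.
Left endpoints: -0.5, 0.0625, 0.625, 1.1875, 1.75, 2.3125, 2.875, 3.4375.
h(-0.5) ≈ 0.367879, h(0.0625) ≈ 1.133148, h(0.625) ≈ 3.490343, h(1.1875) ≈ 10.751013, h(1.75) ≈ 33.115452, h(2.3125) ≈ 102.002773, h(2.875) ≈ 314.190660, h(3.4375) ≈ 967.775366.
Sum = Δu · [h(-0.5) + h(0.0625) + h(0.625) + ...].
Sum ≈ 805.964982.

805.964982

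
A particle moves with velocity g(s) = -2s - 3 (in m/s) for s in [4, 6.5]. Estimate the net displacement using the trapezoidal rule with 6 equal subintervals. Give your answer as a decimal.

Δs = (6.5 − 4)/6 = 5/12.
g(4) = -11, g(53/12) = -71/6, g(29/6) = -38/3, g(5.25) = -13.5, g(17/3) = -43/3, g(73/12) = -91/6, g(6.5) = -16.
T_6 = (Δs/2)·[g(s_0) + 2g(s_1) + ... + 2g(s_{5}) + g(s_6)].
Sum = -33.75.

-33.75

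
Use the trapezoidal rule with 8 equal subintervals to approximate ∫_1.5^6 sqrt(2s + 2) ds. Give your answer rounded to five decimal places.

13.72955

Δs = (6 − 1.5)/8 = 0.5625.
f(1.5) ≈ 2.23607, f(2.0625) ≈ 2.47487, f(2.625) ≈ 2.69258, f(3.1875) ≈ 2.89396, f(3.75) ≈ 3.08221, f(4.3125) ≈ 3.25960, f(4.875) ≈ 3.42783, f(5.4375) ≈ 3.58818, f(6) ≈ 3.74166.
T_8 = (Δs/2)·[f(s_0) + 2f(s_1) + ... + 2f(s_{7}) + f(s_8)].
Sum ≈ 13.72955.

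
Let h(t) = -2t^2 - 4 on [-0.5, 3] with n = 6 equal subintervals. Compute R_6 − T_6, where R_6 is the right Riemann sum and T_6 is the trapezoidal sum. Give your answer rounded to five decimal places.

-5.10417

R_6 ≈ -37.5844907.
T_6 ≈ -32.4803241.
R_6 − T_6 ≈ -5.10417.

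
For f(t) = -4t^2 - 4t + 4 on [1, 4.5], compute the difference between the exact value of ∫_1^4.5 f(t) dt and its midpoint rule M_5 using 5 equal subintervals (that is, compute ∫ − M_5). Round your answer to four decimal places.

-0.5717

Exact integral: ∫_1^4.5 f(t) dt ≈ -144.666667.
M_5 = -144.095.
Error ≈ -144.666667 − (-144.095) ≈ -0.5717.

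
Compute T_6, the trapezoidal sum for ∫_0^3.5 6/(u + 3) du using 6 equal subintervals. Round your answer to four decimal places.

Δu = (3.5 − 0)/6 = 7/12.
f(0) = 2, f(7/12) = 72/43, f(7/6) = 1.44, f(1.75) = 24/19, f(7/3) = 1.125, f(35/12) = 72/71, f(3.5) = 12/13.
T_6 = (Δu/2)·[f(u_0) + 2f(u_1) + ... + 2f(u_{5}) + f(u_6)].
Sum ≈ 4.6539.

4.6539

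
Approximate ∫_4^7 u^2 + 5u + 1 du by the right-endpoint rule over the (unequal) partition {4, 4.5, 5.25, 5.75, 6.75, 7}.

195.953125

Subinterval widths: 0.5, 0.75, 0.5, 1, 0.25.
Right endpoints: 4.5, 5.25, 5.75, 6.75, 7.
f(4.5) = 43.75, f(5.25) = 54.8125, f(5.75) = 62.8125, f(6.75) = 80.3125, f(7) = 85.
Sum = Σ Δu_i · f(u_i).
Sum = 195.953125.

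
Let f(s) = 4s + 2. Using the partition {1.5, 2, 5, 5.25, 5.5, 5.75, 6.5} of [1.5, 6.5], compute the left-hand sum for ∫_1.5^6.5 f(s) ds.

Subinterval widths: 0.5, 3, 0.25, 0.25, 0.25, 0.75.
Left endpoints: 1.5, 2, 5, 5.25, 5.5, 5.75.
f(1.5) = 8, f(2) = 10, f(5) = 22, f(5.25) = 23, f(5.5) = 24, f(5.75) = 25.
Sum = Σ Δs_i · f(s_i).
Sum = 70.

70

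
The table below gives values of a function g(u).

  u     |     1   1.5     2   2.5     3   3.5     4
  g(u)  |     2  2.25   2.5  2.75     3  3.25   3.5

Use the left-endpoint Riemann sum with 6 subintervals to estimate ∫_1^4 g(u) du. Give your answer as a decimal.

7.875

Δu = 0.5.
Sum = 0.5·[2 + 2.25 + 2.5 + 2.75 + 3 + 3.25] = 7.875.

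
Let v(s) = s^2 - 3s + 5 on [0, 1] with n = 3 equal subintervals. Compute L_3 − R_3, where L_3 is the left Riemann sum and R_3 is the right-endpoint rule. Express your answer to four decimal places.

L_3 ≈ 4.185185.
R_3 ≈ 3.518519.
L_3 − R_3 ≈ 0.6667.

0.6667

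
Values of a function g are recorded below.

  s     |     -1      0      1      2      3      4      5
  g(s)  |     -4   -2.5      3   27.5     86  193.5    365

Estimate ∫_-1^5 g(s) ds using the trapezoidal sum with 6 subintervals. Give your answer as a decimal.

488

Δs = 1.
T_6 = (1/2)·[(-4) + 2·(-2.5) + 2·3 + 2·27.5 + 2·86 + 2·193.5 + 365] = 488.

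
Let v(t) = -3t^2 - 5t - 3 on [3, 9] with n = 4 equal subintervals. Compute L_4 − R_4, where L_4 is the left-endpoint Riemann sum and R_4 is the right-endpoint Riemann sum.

L_4 = -722.25.
R_4 = -1091.25.
L_4 − R_4 = 369.

369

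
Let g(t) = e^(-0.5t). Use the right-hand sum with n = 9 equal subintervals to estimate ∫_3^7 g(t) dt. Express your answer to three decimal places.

Δt = (7 − 3)/9 = 4/9.
Right endpoints: 31/9, 35/9, 13/3, 43/9, 47/9, 17/3, 55/9, 59/9, 7.
g(31/9) ≈ 0.179, g(35/9) ≈ 0.143, g(13/3) ≈ 0.115, g(43/9) ≈ 0.092, g(47/9) ≈ 0.073, g(17/3) ≈ 0.059, g(55/9) ≈ 0.047, g(59/9) ≈ 0.038, g(7) ≈ 0.030.
Sum = Δt · [g(31/9) + g(35/9) + g(13/3) + ...].
Sum ≈ 0.345.

0.345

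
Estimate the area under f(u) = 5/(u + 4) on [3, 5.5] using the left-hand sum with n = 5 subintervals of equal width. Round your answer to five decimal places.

1.57487

Δu = (5.5 − 3)/5 = 0.5.
Left endpoints: 3, 3.5, 4, 4.5, 5.
f(3) = 5/7, f(3.5) = 2/3, f(4) = 0.625, f(4.5) = 10/17, f(5) = 5/9.
Sum = Δu · [f(3) + f(3.5) + f(4) + f(4.5) + f(5)].
Sum ≈ 1.57487.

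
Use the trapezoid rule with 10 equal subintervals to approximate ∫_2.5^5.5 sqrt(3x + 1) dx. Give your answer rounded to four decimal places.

10.7602

Δx = (5.5 − 2.5)/10 = 0.3.
f(2.5) ≈ 2.9155, f(2.8) ≈ 3.0659, f(3.1) ≈ 3.2094, f(3.4) ≈ 3.3466, f(3.7) ≈ 3.4785, f(4) ≈ 3.6056, f(4.3) ≈ 3.7283, f(4.6) ≈ 3.8471, f(4.9) ≈ 3.9623, f(5.2) ≈ 4.0743, f(5.5) ≈ 4.1833.
T_10 = (Δx/2)·[f(x_0) + 2f(x_1) + ... + 2f(x_{9}) + f(x_10)].
Sum ≈ 10.7602.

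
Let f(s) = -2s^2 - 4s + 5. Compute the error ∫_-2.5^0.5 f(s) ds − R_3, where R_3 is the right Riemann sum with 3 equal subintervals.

Exact integral: ∫_-2.5^0.5 f(s) ds = 16.5.
R_3 = 15.5.
Error = 16.5 − 15.5 = 1.

1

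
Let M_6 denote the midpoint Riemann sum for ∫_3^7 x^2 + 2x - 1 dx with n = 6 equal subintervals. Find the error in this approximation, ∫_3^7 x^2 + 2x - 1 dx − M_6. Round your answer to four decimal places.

0.1481

Exact integral: ∫_3^7 f(x) dx ≈ 141.333333.
M_6 ≈ 141.185185.
Error ≈ 141.333333 − 141.185185 ≈ 0.1481.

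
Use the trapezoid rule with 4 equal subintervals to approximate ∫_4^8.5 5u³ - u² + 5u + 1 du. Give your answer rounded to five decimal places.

6254.86816

Δu = (8.5 − 4)/4 = 1.125.
f(4) = 325, f(5.125) = 344789/512, f(6.25) = 1213.890625, f(7.375) = 1018439/512, f(8.5) = 3041.875.
T_4 = (Δu/2)·[f(u_0) + 2f(u_1) + 2f(u_2) + 2f(u_3) + f(u_4)].
Sum ≈ 6254.86816.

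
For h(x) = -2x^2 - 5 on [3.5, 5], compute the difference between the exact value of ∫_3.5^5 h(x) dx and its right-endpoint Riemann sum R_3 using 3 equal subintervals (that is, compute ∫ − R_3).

Exact integral: ∫_3.5^5 h(x) dx = -62.25.
R_3 = -68.75.
Error = -62.25 − (-68.75) = 6.5.

6.5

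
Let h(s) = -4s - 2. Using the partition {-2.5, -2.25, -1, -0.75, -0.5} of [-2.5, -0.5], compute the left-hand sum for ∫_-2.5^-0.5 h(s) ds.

Subinterval widths: 0.25, 1.25, 0.25, 0.25.
Left endpoints: -2.5, -2.25, -1, -0.75.
h(-2.5) = 8, h(-2.25) = 7, h(-1) = 2, h(-0.75) = 1.
Sum = Σ Δs_i · h(s_i).
Sum = 11.5.

11.5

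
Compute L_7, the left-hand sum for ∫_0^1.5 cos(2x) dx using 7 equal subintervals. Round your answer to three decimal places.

Δx = (1.5 − 0)/7 = 3/14.
Left endpoints: 0, 3/14, 3/7, 9/14, 6/7, 15/14, 9/7.
f(0) ≈ 1.000, f(3/14) ≈ 0.910, f(3/7) ≈ 0.655, f(9/14) ≈ 0.281, f(6/7) ≈ -0.143, f(15/14) ≈ -0.541, f(9/7) ≈ -0.842.
Sum = Δx · [f(0) + f(3/14) + f(3/7) + ...].
Sum ≈ 0.283.

0.283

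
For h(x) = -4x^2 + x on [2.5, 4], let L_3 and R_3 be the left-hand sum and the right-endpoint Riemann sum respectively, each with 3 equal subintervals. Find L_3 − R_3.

18.75

L_3 = -50.5.
R_3 = -69.25.
L_3 − R_3 = 18.75.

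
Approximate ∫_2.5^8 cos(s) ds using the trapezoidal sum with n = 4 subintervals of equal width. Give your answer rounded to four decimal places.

Δs = (8 − 2.5)/4 = 1.375.
f(2.5) ≈ -0.8011, f(3.875) ≈ -0.7429, f(5.25) ≈ 0.5121, f(6.625) ≈ 0.9421, f(8) ≈ -0.1455.
T_4 = (Δs/2)·[f(s_0) + 2f(s_1) + 2f(s_2) + 2f(s_3) + f(s_4)].
Sum ≈ 0.3273.

0.3273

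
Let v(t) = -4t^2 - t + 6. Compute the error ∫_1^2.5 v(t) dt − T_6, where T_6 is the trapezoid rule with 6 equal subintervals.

Exact integral: ∫_1^2.5 v(t) dt = -13.125.
T_6 = -13.1875.
Error = -13.125 − (-13.1875) = 0.0625.

0.0625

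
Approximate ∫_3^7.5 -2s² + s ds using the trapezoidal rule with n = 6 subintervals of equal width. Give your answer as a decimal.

-240.46875

Δs = (7.5 − 3)/6 = 0.75.
f(3) = -15, f(3.75) = -24.375, f(4.5) = -36, f(5.25) = -49.875, f(6) = -66, f(6.75) = -84.375, f(7.5) = -105.
T_6 = (Δs/2)·[f(s_0) + 2f(s_1) + ... + 2f(s_{5}) + f(s_6)].
Sum = -240.46875.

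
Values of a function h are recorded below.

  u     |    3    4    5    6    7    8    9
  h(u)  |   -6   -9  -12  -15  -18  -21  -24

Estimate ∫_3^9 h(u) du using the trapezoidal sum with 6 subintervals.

Δu = 1.
T_6 = (1/2)·[(-6) + 2·(-9) + 2·(-12) + 2·(-15) + 2·(-18) + 2·(-21) + (-24)] = -90.

-90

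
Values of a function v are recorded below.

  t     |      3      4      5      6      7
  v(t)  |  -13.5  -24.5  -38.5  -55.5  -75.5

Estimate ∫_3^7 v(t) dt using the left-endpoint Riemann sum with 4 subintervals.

-132

Δt = 1.
Sum = 1·[(-13.5) + (-24.5) + (-38.5) + (-55.5)] = -132.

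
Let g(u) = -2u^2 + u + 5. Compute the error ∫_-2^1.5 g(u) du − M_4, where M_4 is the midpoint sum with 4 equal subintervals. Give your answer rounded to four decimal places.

Exact integral: ∫_-2^1.5 g(u) du ≈ 9.041667.
M_4 = 9.48828125.
Error ≈ 9.041667 − 9.48828125 ≈ -0.4466.

-0.4466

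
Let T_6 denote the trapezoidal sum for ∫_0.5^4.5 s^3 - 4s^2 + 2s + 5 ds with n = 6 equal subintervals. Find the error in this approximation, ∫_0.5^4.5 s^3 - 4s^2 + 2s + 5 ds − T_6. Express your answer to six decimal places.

Exact integral: ∫_0.5^4.5 f(s) ds ≈ 21.16666667.
T_6 ≈ 22.20370370.
Error ≈ 21.16666667 − 22.20370370 ≈ -1.037037.

-1.037037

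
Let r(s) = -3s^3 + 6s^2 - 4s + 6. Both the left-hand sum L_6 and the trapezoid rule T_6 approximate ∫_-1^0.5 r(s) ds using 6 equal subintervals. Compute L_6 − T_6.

L_6 = 15.31640625.
T_6 = 13.58203125.
L_6 − T_6 = 1.734375.

1.734375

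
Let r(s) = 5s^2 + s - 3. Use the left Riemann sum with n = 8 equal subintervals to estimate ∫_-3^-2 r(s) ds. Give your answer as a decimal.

27.6796875

Δs = (-2 − (-3))/8 = 0.125.
Left endpoints: -3, -2.875, -2.75, -2.625, -2.5, -2.375, -2.25, -2.125.
r(-3) = 39, r(-2.875) = 35.453125, r(-2.75) = 32.0625, r(-2.625) = 28.828125, r(-2.5) = 25.75, r(-2.375) = 22.828125, r(-2.25) = 20.0625, r(-2.125) = 17.453125.
Sum = Δs · [r(-3) + r(-2.875) + r(-2.75) + ...].
Sum = 27.6796875.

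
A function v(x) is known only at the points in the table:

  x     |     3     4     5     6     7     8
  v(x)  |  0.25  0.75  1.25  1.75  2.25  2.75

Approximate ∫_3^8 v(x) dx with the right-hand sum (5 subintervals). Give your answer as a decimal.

8.75

Δx = 1.
Sum = 1·[0.75 + 1.25 + 1.75 + 2.25 + 2.75] = 8.75.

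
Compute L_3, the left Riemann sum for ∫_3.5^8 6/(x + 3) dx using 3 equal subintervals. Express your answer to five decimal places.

Δx = (8 − 3.5)/3 = 1.5.
Left endpoints: 3.5, 5, 6.5.
f(3.5) = 12/13, f(5) = 0.75, f(6.5) = 12/19.
Sum = Δx · [f(3.5) + f(5) + f(6.5)].
Sum ≈ 3.45698.

3.45698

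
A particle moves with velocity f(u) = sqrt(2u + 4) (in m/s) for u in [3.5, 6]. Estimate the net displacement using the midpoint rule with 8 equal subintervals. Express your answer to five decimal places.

9.17259

Δu = (6 − 3.5)/8 = 0.3125.
Midpoints: 3.65625, 3.96875, 4.28125, 4.59375, 4.90625, 5.21875, 5.53125, 5.84375.
f(3.65625) ≈ 3.36341, f(3.96875) ≈ 3.45507, f(4.28125) ≈ 3.54436, f(4.59375) ≈ 3.63146, f(4.90625) ≈ 3.71652, f(5.21875) ≈ 3.79967, f(5.53125) ≈ 3.88104, f(5.84375) ≈ 3.96074.
Sum = Δu · [f(3.65625) + f(3.96875) + f(4.28125) + ...].
Sum ≈ 9.17259.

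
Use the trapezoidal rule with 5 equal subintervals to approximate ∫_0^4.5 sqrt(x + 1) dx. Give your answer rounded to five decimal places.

Δx = (4.5 − 0)/5 = 0.9.
f(0) ≈ 1.00000, f(0.9) ≈ 1.37840, f(1.8) ≈ 1.67332, f(2.7) ≈ 1.92354, f(3.6) ≈ 2.14476, f(4.5) ≈ 2.34521.
T_5 = (Δx/2)·[f(x_0) + 2f(x_1) + ... + 2f(x_{4}) + f(x_5)].
Sum ≈ 7.91337.

7.91337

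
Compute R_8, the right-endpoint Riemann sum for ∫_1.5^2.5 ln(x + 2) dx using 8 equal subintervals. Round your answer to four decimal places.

Δx = (2.5 − 1.5)/8 = 0.125.
Right endpoints: 1.625, 1.75, 1.875, 2, 2.125, 2.25, 2.375, 2.5.
f(1.625) ≈ 1.2879, f(1.75) ≈ 1.3218, f(1.875) ≈ 1.3545, f(2) ≈ 1.3863, f(2.125) ≈ 1.4171, f(2.25) ≈ 1.4469, f(2.375) ≈ 1.4759, f(2.5) ≈ 1.5041.
Sum = Δx · [f(1.625) + f(1.75) + f(1.875) + ...].
Sum ≈ 1.3993.

1.3993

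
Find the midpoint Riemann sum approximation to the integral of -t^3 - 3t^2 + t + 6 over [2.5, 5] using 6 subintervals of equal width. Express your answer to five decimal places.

-230.96897

Δt = (5 − 2.5)/6 = 5/12.
Midpoints: 65/24, 3.125, 85/24, 95/24, 4.375, 115/24.
f(65/24) = -458441/13824, f(3.125) = -25953/512, f(85/24) = -1002421/13824, f(95/24) = -1369511/13824, f(4.375) = -66963/512, f(115/24) = -2323891/13824.
Sum = Δt · [f(65/24) + f(3.125) + f(85/24) + ...].
Sum ≈ -230.96897.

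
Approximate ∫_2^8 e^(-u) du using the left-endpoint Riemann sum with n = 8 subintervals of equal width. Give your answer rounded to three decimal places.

Δu = (8 − 2)/8 = 0.75.
Left endpoints: 2, 2.75, 3.5, 4.25, 5, 5.75, 6.5, 7.25.
f(2) ≈ 0.135, f(2.75) ≈ 0.064, f(3.5) ≈ 0.030, f(4.25) ≈ 0.014, f(5) ≈ 0.007, f(5.75) ≈ 0.003, f(6.5) ≈ 0.002, f(7.25) ≈ 0.001.
Sum = Δu · [f(2) + f(2.75) + f(3.5) + ...].
Sum ≈ 0.192.

0.192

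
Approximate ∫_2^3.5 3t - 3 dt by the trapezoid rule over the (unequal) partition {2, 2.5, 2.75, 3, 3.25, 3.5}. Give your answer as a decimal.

7.875

Subinterval widths: 0.5, 0.25, 0.25, 0.25, 0.25.
f(2) = 3, f(2.5) = 4.5, f(2.75) = 5.25, f(3) = 6, f(3.25) = 6.75, f(3.5) = 7.5.
On each subinterval the trapezoid contributes (Δt_i/2)·[f(t_{i-1}) + f(t_i)].
Sum = 7.875.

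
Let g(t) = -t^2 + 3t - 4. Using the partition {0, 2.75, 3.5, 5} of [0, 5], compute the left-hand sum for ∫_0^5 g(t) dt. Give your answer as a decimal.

-22.109375

Subinterval widths: 2.75, 0.75, 1.5.
Left endpoints: 0, 2.75, 3.5.
g(0) = -4, g(2.75) = -3.3125, g(3.5) = -5.75.
Sum = Σ Δt_i · g(t_i).
Sum = -22.109375.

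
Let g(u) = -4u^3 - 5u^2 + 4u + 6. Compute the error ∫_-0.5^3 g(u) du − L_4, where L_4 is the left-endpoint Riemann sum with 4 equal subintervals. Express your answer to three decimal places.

-51.552

Exact integral: ∫_-0.5^3 g(u) du ≈ -87.64583.
L_4 = -36.09375.
Error ≈ -87.64583 − (-36.09375) ≈ -51.552.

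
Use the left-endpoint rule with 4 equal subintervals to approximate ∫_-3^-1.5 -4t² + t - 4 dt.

Δt = (-1.5 − (-3))/4 = 0.375.
Left endpoints: -3, -2.625, -2.25, -1.875.
f(-3) = -43, f(-2.625) = -34.1875, f(-2.25) = -26.5, f(-1.875) = -19.9375.
Sum = Δt · [f(-3) + f(-2.625) + f(-2.25) + f(-1.875)].
Sum = -46.359375.

-46.359375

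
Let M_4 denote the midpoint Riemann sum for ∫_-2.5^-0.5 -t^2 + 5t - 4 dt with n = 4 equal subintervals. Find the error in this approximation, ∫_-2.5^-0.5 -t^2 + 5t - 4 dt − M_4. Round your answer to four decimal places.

Exact integral: ∫_-2.5^-0.5 f(t) dt ≈ -28.166667.
M_4 = -28.125.
Error ≈ -28.166667 − (-28.125) ≈ -0.0417.

-0.0417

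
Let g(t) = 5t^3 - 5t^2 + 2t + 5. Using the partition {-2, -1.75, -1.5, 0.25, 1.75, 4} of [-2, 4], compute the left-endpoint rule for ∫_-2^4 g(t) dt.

-17.7578125

Subinterval widths: 0.25, 0.25, 1.75, 1.5, 2.25.
Left endpoints: -2, -1.75, -1.5, 0.25, 1.75.
g(-2) = -59, g(-1.75) = -40.609375, g(-1.5) = -26.125, g(0.25) = 5.265625, g(1.75) = 19.984375.
Sum = Σ Δt_i · g(t_i).
Sum = -17.7578125.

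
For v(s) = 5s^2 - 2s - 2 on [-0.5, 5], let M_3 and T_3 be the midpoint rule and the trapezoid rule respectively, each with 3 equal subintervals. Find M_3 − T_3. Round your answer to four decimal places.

M_3 ≈ 165.089120.
T_3 ≈ 188.196759.
M_3 − T_3 ≈ -23.1076.

-23.1076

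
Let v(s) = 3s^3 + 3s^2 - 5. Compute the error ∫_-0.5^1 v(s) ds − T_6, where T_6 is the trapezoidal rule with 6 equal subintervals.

-0.08203125

Exact integral: ∫_-0.5^1 v(s) ds = -5.671875.
T_6 = -5.58984375.
Error = -5.671875 − (-5.58984375) = -0.08203125.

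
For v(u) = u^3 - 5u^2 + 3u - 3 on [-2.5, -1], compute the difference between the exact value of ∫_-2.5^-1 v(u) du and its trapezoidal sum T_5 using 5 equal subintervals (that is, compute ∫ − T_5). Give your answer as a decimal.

Exact integral: ∫_-2.5^-1 v(u) du = -46.265625.
T_5 = -46.49625.
Error = -46.265625 − (-46.49625) = 0.230625.

0.230625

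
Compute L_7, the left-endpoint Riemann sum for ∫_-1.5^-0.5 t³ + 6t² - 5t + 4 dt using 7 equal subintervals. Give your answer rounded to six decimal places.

15.242347

Δt = (-0.5 − (-1.5))/7 = 1/7.
Left endpoints: -1.5, -19/14, -17/14, -15/14, -13/14, -11/14, -9/14.
f(-1.5) = 21.625, f(-19/14) = 53061/2744, f(-17/14) = 46999/2744, f(-15/14) = 41201/2744, f(-13/14) = 35715/2744, f(-11/14) = 30589/2744, f(-9/14) = 25871/2744.
Sum = Δt · [f(-1.5) + f(-19/14) + f(-17/14) + ...].
Sum ≈ 15.242347.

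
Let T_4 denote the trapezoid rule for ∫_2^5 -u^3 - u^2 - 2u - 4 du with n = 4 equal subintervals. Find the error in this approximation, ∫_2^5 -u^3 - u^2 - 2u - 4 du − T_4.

3.234375

Exact integral: ∫_2^5 f(u) du = -224.25.
T_4 = -227.484375.
Error = -224.25 − (-227.484375) = 3.234375.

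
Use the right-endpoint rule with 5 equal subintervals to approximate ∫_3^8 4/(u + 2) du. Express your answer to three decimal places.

Δu = (8 − 3)/5 = 1.
Right endpoints: 4, 5, 6, 7, 8.
f(4) = 2/3, f(5) = 4/7, f(6) = 0.5, f(7) = 4/9, f(8) = 0.4.
Sum = Δu · [f(4) + f(5) + f(6) + f(7) + f(8)].
Sum ≈ 2.583.

2.583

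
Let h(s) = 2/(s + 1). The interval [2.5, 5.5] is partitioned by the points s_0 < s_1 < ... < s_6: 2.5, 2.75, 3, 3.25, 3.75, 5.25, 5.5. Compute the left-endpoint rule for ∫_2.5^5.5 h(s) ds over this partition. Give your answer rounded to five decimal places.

1.34806

Subinterval widths: 0.25, 0.25, 0.25, 0.5, 1.5, 0.25.
Left endpoints: 2.5, 2.75, 3, 3.25, 3.75, 5.25.
h(2.5) = 4/7, h(2.75) = 8/15, h(3) = 0.5, h(3.25) = 8/17, h(3.75) = 8/19, h(5.25) = 0.32.
Sum = Σ Δs_i · h(s_i).
Sum ≈ 1.34806.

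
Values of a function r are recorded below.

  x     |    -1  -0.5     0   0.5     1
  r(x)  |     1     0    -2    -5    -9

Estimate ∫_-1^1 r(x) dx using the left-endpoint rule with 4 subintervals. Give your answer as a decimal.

-3

Δx = 0.5.
Sum = 0.5·[1 + 0 + (-2) + (-5)] = -3.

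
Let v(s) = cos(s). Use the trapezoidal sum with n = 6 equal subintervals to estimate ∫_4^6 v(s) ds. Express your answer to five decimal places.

Δs = (6 − 4)/6 = 1/3.
v(4) ≈ -0.65364, v(13/3) ≈ -0.37004, v(14/3) ≈ -0.04571, v(5) ≈ 0.28366, v(16/3) ≈ 0.58180, v(17/3) ≈ 0.81590, v(6) ≈ 0.96017.
T_6 = (Δs/2)·[v(s_0) + 2v(s_1) + ... + 2v(s_{5}) + v(s_6)].
Sum ≈ 0.47296.

0.47296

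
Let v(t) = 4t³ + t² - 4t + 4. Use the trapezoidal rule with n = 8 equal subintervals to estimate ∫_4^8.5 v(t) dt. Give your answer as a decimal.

Δt = (8.5 − 4)/8 = 0.5625.
v(4) = 260, v(4.5625) = 395741/1024, v(5.125) = 548.2109375, v(5.6875) = 767495/1024, v(6.25) = 994.625, v(6.8125) = 1318745/1024, v(7.375) = 1633.4140625, v(7.9375) = 2084483/1024, v(8.5) = 2498.75.
T_8 = (Δt/2)·[v(t_0) + 2v(t_1) + ... + 2v(t_{7}) + v(t_8)].
Sum = 5070.97265625.

5070.97265625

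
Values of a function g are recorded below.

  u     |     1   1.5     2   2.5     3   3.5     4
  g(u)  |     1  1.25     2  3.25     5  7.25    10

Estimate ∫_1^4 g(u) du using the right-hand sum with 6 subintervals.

Δu = 0.5.
Sum = 0.5·[1.25 + 2 + 3.25 + 5 + 7.25 + 10] = 14.375.

14.375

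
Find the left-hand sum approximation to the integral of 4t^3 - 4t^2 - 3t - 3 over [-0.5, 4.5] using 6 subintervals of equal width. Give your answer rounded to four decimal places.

Δt = (4.5 − (-0.5))/6 = 5/6.
Left endpoints: -0.5, 1/3, 7/6, 2, 17/6, 11/3.
f(-0.5) = -3, f(1/3) = -116/27, f(7/6) = -151/27, f(2) = 7, f(17/6) = 1279/27, f(11/3) = 3494/27.
Sum = Δt · [f(-0.5) + f(1/3) + f(7/6) + ...].
Sum ≈ 142.4074.

142.4074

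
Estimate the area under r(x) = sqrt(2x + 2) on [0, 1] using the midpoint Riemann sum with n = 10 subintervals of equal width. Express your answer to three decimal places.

1.724

Δx = (1 − 0)/10 = 0.1.
Midpoints: 0.05, 0.15, 0.25, 0.35, 0.45, 0.55, 0.65, 0.75, 0.85, 0.95.
r(0.05) ≈ 1.449, r(0.15) ≈ 1.517, r(0.25) ≈ 1.581, r(0.35) ≈ 1.643, r(0.45) ≈ 1.703, r(0.55) ≈ 1.761, r(0.65) ≈ 1.817, r(0.75) ≈ 1.871, r(0.85) ≈ 1.924, r(0.95) ≈ 1.975.
Sum = Δx · [r(0.05) + r(0.15) + r(0.25) + ...].
Sum ≈ 1.724.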